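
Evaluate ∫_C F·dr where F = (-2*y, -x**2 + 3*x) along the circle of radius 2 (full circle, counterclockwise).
20*pi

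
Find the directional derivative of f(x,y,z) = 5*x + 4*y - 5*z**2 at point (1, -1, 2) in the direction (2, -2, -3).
62*sqrt(17)/17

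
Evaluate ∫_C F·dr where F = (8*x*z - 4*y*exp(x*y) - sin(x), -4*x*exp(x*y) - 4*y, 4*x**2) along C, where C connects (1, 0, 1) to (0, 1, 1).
-5 - cos(1)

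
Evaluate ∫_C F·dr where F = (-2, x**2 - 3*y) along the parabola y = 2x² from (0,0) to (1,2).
-7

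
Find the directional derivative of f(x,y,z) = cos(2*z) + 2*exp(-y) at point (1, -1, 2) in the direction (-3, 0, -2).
4*sqrt(13)*sin(4)/13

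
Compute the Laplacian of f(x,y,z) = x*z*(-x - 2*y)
-2*z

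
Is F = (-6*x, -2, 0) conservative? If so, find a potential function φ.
Yes, F is conservative. φ = -3*x**2 - 2*y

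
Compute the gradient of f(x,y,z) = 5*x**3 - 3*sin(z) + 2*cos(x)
(15*x**2 - 2*sin(x), 0, -3*cos(z))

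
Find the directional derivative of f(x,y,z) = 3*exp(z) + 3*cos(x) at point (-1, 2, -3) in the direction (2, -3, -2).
6*sqrt(17)*(-1 + exp(3)*sin(1))*exp(-3)/17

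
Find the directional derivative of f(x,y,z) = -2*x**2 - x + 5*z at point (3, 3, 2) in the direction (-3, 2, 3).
27*sqrt(22)/11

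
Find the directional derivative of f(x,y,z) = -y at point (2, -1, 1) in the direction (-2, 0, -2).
0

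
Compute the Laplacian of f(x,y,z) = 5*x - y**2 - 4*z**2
-10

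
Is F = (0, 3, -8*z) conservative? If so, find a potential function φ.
Yes, F is conservative. φ = 3*y - 4*z**2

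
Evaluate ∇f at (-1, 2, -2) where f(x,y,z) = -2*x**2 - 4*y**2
(4, -16, 0)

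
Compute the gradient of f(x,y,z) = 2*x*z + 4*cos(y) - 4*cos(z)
(2*z, -4*sin(y), 2*x + 4*sin(z))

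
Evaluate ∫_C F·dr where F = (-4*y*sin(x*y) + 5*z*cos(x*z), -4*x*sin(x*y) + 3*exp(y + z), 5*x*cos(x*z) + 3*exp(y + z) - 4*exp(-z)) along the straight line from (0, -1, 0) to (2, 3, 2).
-8 + 5*sin(4) - 3*exp(-1) + 4*exp(-2) + 4*cos(6) + 3*exp(5)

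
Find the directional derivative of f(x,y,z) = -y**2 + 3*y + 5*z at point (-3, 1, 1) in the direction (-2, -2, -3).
-sqrt(17)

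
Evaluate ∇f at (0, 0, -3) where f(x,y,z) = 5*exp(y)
(0, 5, 0)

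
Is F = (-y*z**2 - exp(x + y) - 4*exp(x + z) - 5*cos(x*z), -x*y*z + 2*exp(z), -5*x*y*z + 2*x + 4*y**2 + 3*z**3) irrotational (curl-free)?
No, ∇×F = (x*y - 5*x*z + 8*y - 2*exp(z), 5*x*sin(x*z) + 3*y*z - 4*exp(x + z) - 2, -y*z + z**2 + exp(x + y))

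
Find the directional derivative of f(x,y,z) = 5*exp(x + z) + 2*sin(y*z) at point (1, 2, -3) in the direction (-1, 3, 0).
-sqrt(10)*(5 + 18*exp(2)*cos(6))*exp(-2)/10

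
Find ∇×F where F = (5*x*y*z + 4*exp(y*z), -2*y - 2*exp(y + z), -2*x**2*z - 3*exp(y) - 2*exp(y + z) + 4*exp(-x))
(-3*exp(y), 5*x*y + 4*x*z + 4*y*exp(y*z) + 4*exp(-x), z*(-5*x - 4*exp(y*z)))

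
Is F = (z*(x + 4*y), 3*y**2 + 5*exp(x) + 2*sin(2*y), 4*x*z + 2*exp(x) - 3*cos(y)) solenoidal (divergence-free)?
No, ∇·F = 4*x + 6*y + z + 4*cos(2*y)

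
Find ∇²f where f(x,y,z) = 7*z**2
14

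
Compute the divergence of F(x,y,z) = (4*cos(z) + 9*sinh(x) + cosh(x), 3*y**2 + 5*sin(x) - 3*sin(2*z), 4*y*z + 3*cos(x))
10*y + sinh(x) + 9*cosh(x)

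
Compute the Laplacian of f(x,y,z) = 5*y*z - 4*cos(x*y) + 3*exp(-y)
(4*(x**2 + y**2)*exp(y)*cos(x*y) + 3)*exp(-y)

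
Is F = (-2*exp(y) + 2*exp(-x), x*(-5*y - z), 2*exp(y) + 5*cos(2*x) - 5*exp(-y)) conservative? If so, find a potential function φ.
No, ∇×F = (x + 2*exp(y) + 5*exp(-y), 10*sin(2*x), -5*y - z + 2*exp(y)) ≠ 0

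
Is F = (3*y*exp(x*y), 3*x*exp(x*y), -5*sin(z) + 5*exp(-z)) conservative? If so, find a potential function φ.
Yes, F is conservative. φ = 3*exp(x*y) + 5*cos(z) - 5*exp(-z)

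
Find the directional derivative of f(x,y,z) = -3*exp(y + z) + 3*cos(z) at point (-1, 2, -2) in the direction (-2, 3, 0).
-9*sqrt(13)/13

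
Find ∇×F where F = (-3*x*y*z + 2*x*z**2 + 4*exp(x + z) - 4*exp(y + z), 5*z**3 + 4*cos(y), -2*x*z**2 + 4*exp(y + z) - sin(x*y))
(-x*cos(x*y) - 15*z**2 + 4*exp(y + z), -3*x*y + 4*x*z + y*cos(x*y) + 2*z**2 + 4*exp(x + z) - 4*exp(y + z), 3*x*z + 4*exp(y + z))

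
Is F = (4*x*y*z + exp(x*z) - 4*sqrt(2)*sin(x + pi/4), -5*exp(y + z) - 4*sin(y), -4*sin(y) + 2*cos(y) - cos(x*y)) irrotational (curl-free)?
No, ∇×F = (x*sin(x*y) + 5*exp(y + z) - 2*sin(y) - 4*cos(y), 4*x*y + x*exp(x*z) - y*sin(x*y), -4*x*z)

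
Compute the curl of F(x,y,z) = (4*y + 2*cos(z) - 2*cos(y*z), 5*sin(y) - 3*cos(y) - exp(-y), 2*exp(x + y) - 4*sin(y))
(2*exp(x + y) - 4*cos(y), 2*y*sin(y*z) - 2*exp(x + y) - 2*sin(z), -2*z*sin(y*z) - 4)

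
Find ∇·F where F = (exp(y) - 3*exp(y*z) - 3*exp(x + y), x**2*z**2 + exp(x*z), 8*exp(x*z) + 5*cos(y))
8*x*exp(x*z) - 3*exp(x + y)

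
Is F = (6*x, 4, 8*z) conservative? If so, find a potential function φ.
Yes, F is conservative. φ = 3*x**2 + 4*y + 4*z**2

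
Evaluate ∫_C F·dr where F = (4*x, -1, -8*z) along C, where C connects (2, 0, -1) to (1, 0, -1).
-6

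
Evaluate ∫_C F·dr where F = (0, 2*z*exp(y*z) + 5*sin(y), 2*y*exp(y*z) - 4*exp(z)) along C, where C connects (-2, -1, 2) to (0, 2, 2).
-2*exp(-2) - 5*cos(2) + 5*cos(1) + 2*exp(4)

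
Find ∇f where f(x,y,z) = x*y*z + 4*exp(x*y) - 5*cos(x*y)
(y*(z + 4*exp(x*y) + 5*sin(x*y)), x*(z + 4*exp(x*y) + 5*sin(x*y)), x*y)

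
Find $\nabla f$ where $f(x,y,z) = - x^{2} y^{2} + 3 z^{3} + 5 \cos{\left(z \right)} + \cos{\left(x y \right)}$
(-y*(2*x*y + sin(x*y)), -x*(2*x*y + sin(x*y)), 9*z**2 - 5*sin(z))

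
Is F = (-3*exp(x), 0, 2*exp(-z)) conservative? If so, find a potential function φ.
Yes, F is conservative. φ = -3*exp(x) - 2*exp(-z)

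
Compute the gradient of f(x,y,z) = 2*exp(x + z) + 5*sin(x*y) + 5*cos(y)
(5*y*cos(x*y) + 2*exp(x + z), 5*x*cos(x*y) - 5*sin(y), 2*exp(x + z))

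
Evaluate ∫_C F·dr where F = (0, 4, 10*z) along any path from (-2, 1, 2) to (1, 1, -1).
-15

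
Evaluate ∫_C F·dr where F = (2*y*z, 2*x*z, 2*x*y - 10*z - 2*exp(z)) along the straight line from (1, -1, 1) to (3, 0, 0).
5 + 2*E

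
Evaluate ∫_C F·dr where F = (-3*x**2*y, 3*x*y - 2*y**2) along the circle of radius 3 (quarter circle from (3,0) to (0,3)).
9 + 243*pi/16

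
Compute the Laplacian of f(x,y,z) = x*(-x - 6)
-2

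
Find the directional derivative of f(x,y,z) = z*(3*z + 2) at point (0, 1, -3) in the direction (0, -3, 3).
-8*sqrt(2)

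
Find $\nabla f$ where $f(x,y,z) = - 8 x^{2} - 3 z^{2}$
(-16*x, 0, -6*z)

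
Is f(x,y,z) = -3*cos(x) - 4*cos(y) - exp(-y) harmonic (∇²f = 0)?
No, ∇²f = 3*cos(x) + 4*cos(y) - exp(-y)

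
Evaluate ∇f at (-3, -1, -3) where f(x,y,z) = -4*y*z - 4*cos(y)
(0, 12 - 4*sin(1), 4)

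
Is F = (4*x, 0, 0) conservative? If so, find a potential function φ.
Yes, F is conservative. φ = 2*x**2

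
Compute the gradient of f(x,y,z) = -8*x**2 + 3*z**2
(-16*x, 0, 6*z)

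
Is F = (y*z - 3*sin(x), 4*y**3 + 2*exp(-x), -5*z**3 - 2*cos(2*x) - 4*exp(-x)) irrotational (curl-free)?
No, ∇×F = (0, y - 4*sin(2*x) - 4*exp(-x), -z - 2*exp(-x))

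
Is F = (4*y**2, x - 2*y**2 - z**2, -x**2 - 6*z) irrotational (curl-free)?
No, ∇×F = (2*z, 2*x, 1 - 8*y)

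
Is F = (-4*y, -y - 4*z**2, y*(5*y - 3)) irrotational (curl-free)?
No, ∇×F = (10*y + 8*z - 3, 0, 4)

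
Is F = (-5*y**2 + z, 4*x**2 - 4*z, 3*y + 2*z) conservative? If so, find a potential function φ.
No, ∇×F = (7, 1, 8*x + 10*y) ≠ 0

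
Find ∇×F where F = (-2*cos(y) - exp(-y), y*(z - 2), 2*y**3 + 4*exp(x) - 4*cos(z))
(y*(6*y - 1), -4*exp(x), -2*sin(y) - exp(-y))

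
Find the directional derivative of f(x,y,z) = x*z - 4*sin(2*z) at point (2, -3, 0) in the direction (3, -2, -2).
12*sqrt(17)/17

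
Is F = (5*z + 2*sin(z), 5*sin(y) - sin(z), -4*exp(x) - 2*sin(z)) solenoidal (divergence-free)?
No, ∇·F = 5*cos(y) - 2*cos(z)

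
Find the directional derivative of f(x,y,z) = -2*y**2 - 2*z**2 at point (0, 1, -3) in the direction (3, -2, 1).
10*sqrt(14)/7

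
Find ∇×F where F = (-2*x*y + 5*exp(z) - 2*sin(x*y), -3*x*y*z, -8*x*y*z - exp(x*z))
(x*(3*y - 8*z), 8*y*z + z*exp(x*z) + 5*exp(z), 2*x*cos(x*y) + 2*x - 3*y*z)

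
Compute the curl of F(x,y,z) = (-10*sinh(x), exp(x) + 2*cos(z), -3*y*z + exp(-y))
(-3*z + 2*sin(z) - exp(-y), 0, exp(x))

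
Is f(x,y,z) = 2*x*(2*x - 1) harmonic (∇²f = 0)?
No, ∇²f = 8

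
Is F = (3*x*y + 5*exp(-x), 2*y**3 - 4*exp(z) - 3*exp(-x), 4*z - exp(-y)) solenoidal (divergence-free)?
No, ∇·F = 6*y**2 + 3*y + 4 - 5*exp(-x)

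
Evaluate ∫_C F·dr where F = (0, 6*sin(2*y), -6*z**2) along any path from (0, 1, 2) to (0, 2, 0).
3*cos(2) - 3*cos(4) + 16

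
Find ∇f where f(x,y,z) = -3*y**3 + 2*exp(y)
(0, -9*y**2 + 2*exp(y), 0)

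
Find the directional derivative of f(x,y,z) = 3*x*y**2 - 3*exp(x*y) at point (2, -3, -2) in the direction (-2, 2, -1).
-42 - 10*exp(-6)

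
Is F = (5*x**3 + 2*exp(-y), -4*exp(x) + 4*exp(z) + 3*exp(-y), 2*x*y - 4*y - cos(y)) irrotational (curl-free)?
No, ∇×F = (2*x - 4*exp(z) + sin(y) - 4, -2*y, -4*exp(x) + 2*exp(-y))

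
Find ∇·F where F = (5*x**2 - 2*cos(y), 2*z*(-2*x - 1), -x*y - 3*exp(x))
10*x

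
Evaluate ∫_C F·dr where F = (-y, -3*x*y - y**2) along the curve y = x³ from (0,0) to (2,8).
-7124/21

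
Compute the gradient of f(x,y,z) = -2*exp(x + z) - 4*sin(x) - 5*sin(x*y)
(-5*y*cos(x*y) - 2*exp(x + z) - 4*cos(x), -5*x*cos(x*y), -2*exp(x + z))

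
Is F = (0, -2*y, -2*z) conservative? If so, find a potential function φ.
Yes, F is conservative. φ = -y**2 - z**2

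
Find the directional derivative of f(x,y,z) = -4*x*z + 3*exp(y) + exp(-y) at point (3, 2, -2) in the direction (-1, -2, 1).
sqrt(6)*(-3*exp(4) - 10*exp(2) + 1)*exp(-2)/3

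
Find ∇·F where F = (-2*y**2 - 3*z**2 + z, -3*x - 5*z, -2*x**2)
0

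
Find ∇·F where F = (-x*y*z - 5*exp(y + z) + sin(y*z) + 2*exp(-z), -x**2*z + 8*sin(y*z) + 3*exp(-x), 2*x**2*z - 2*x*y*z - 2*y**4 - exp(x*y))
2*x**2 - 2*x*y - y*z + 8*z*cos(y*z)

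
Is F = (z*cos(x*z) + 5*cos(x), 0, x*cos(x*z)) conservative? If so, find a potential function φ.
Yes, F is conservative. φ = 5*sin(x) + sin(x*z)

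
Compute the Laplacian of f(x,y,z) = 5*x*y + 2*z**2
4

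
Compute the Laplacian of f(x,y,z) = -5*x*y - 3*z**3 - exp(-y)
-18*z - exp(-y)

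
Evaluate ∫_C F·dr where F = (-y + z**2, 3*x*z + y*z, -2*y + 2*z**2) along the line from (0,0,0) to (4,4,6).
288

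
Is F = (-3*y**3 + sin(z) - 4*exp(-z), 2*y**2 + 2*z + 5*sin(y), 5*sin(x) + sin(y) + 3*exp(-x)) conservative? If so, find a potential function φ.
No, ∇×F = (cos(y) - 2, -5*cos(x) + cos(z) + 4*exp(-z) + 3*exp(-x), 9*y**2) ≠ 0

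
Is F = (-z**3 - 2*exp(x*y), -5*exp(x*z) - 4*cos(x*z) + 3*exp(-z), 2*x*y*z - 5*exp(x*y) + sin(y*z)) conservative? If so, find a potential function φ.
No, ∇×F = (2*x*z - 5*x*exp(x*y) + 5*x*exp(x*z) - 4*x*sin(x*z) + z*cos(y*z) + 3*exp(-z), -2*y*z + 5*y*exp(x*y) - 3*z**2, 2*x*exp(x*y) - 5*z*exp(x*z) + 4*z*sin(x*z)) ≠ 0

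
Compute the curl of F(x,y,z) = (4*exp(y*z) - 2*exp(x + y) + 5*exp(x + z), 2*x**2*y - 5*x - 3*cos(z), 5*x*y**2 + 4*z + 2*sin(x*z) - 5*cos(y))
(10*x*y + 5*sin(y) - 3*sin(z), -5*y**2 + 4*y*exp(y*z) - 2*z*cos(x*z) + 5*exp(x + z), 4*x*y - 4*z*exp(y*z) + 2*exp(x + y) - 5)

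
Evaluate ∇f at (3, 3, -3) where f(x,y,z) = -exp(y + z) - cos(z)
(0, -1, -1 - sin(3))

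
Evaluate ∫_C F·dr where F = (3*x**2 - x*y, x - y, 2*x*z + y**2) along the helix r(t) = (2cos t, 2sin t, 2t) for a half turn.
-48 + 6*pi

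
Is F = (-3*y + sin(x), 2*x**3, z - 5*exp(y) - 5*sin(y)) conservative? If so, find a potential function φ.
No, ∇×F = (-5*exp(y) - 5*cos(y), 0, 6*x**2 + 3) ≠ 0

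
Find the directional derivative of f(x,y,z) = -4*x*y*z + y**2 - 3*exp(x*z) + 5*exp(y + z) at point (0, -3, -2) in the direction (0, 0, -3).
-5*exp(-5)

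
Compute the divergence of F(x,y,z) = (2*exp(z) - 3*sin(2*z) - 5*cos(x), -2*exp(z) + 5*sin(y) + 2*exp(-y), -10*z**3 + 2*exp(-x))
-30*z**2 + 5*sin(x) + 5*cos(y) - 2*exp(-y)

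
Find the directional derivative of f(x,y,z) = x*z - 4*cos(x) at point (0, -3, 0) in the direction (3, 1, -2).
0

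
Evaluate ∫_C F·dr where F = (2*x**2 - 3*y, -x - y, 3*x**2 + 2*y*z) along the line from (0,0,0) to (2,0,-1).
4/3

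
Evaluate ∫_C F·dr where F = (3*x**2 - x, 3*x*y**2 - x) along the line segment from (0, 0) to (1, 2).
11/2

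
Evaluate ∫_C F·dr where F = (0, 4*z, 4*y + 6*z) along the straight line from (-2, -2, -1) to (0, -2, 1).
-16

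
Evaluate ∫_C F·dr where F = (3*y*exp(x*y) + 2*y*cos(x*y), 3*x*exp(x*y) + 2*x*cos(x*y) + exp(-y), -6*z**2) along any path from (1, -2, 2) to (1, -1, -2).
-E - 2*sin(1) - 3*exp(-2) + 3*exp(-1) + 2*sin(2) + exp(2) + 32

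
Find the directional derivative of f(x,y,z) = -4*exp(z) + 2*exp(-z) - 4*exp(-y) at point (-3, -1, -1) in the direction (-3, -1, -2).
4*sqrt(14)*exp(-1)/7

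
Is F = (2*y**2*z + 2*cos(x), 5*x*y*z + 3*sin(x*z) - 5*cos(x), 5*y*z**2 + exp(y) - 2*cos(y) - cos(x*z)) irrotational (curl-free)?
No, ∇×F = (-5*x*y - 3*x*cos(x*z) + 5*z**2 + exp(y) + 2*sin(y), 2*y**2 - z*sin(x*z), y*z + 3*z*cos(x*z) + 5*sin(x))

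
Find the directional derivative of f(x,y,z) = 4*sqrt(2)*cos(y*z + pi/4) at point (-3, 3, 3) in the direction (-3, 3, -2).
-12*sqrt(11)*sin(pi/4 + 9)/11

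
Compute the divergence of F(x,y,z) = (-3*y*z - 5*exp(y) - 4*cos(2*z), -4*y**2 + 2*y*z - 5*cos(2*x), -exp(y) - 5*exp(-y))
-8*y + 2*z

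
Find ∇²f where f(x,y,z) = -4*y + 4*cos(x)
-4*cos(x)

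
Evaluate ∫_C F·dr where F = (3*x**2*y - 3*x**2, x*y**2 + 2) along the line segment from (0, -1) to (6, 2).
147/2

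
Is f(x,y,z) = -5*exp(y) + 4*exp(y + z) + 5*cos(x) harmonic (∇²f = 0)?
No, ∇²f = -5*exp(y) + 8*exp(y + z) - 5*cos(x)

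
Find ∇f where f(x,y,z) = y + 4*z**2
(0, 1, 8*z)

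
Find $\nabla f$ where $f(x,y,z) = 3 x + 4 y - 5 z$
(3, 4, -5)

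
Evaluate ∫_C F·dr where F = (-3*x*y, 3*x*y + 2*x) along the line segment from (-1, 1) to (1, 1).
0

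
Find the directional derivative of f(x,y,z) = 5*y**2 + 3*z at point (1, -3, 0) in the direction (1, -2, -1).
19*sqrt(6)/2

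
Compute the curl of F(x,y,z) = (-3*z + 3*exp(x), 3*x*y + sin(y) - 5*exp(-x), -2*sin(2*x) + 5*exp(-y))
(-5*exp(-y), 4*cos(2*x) - 3, 3*y + 5*exp(-x))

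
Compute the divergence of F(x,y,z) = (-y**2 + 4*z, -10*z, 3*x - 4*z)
-4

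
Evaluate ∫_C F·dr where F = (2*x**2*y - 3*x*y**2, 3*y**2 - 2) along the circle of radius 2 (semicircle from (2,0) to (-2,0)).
-4*pi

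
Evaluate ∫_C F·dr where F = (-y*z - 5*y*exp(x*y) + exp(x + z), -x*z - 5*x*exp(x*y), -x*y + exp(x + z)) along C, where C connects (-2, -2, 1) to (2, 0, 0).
-1 - exp(-1) + exp(2) + 5*exp(4)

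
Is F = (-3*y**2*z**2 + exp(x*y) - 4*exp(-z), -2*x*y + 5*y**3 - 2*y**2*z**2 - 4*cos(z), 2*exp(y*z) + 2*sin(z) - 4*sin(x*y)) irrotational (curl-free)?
No, ∇×F = (-4*x*cos(x*y) + 4*y**2*z + 2*z*exp(y*z) - 4*sin(z), -6*y**2*z + 4*y*cos(x*y) + 4*exp(-z), -x*exp(x*y) + 6*y*z**2 - 2*y)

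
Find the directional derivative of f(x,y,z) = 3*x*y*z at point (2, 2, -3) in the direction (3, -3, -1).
-12*sqrt(19)/19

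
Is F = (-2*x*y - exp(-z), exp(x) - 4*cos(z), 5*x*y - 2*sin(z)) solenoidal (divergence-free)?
No, ∇·F = -2*y - 2*cos(z)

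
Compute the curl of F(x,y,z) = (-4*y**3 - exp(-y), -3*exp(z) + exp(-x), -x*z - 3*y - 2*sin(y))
(3*exp(z) - 2*cos(y) - 3, z, 12*y**2 - exp(-y) - exp(-x))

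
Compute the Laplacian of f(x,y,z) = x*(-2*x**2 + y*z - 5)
-12*x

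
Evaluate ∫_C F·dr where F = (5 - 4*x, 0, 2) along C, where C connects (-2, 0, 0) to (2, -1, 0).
20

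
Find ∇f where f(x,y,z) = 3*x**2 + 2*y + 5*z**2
(6*x, 2, 10*z)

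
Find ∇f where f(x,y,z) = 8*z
(0, 0, 8)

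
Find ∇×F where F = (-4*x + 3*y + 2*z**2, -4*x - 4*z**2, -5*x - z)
(8*z, 4*z + 5, -7)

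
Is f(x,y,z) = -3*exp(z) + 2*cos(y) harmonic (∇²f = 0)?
No, ∇²f = -3*exp(z) - 2*cos(y)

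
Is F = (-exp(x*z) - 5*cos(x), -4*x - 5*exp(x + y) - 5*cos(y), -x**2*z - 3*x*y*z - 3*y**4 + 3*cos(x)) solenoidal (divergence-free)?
No, ∇·F = -x**2 - 3*x*y - z*exp(x*z) - 5*exp(x + y) + 5*sin(x) + 5*sin(y)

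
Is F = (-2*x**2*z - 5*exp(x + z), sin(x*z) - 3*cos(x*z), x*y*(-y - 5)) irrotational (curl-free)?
No, ∇×F = (-x*(2*y + 3*sin(x*z) + cos(x*z) + 5), -2*x**2 + y*(y + 5) - 5*exp(x + z), z*(3*sin(x*z) + cos(x*z)))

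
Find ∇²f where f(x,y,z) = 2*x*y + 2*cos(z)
-2*cos(z)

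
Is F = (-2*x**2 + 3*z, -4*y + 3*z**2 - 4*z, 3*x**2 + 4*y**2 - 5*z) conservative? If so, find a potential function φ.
No, ∇×F = (8*y - 6*z + 4, 3 - 6*x, 0) ≠ 0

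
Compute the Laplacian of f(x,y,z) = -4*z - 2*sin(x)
2*sin(x)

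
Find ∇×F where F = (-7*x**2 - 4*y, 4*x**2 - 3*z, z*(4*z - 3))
(3, 0, 8*x + 4)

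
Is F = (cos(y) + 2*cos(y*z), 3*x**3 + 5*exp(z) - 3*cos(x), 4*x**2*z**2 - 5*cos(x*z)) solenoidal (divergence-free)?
No, ∇·F = x*(8*x*z + 5*sin(x*z))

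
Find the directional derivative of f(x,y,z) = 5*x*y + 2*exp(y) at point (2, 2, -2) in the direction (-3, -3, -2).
3*sqrt(22)*(-10 - exp(2))/11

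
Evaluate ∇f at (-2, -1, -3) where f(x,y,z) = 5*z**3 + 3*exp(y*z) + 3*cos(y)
(0, -9*exp(3) + 3*sin(1), 135 - 3*exp(3))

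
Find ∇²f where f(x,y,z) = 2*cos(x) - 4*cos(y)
-2*cos(x) + 4*cos(y)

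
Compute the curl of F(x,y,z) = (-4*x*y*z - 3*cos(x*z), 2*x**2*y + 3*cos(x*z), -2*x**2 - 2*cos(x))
(3*x*sin(x*z), -4*x*y + 3*x*sin(x*z) + 4*x - 2*sin(x), 4*x*y + 4*x*z - 3*z*sin(x*z))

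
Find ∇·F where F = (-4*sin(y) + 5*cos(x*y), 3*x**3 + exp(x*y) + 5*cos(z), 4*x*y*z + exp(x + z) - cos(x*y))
4*x*y + x*exp(x*y) - 5*y*sin(x*y) + exp(x + z)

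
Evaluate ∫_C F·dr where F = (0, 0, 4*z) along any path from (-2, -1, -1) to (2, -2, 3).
16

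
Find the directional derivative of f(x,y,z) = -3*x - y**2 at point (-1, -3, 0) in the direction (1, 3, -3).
15*sqrt(19)/19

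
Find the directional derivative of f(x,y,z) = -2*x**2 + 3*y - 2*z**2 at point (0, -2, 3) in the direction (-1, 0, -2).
24*sqrt(5)/5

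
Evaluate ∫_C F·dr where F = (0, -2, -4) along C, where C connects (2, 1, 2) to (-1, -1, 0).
12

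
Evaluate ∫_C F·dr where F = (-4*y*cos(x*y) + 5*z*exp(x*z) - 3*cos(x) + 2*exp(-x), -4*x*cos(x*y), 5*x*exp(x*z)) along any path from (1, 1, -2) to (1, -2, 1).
-5*exp(-2) + 4*sin(1) + 4*sin(2) + 5*E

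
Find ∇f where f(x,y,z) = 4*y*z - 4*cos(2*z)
(0, 4*z, 4*y + 8*sin(2*z))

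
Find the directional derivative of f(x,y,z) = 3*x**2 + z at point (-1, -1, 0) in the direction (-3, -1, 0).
9*sqrt(10)/5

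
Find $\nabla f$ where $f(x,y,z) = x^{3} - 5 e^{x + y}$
(3*x**2 - 5*exp(x + y), -5*exp(x + y), 0)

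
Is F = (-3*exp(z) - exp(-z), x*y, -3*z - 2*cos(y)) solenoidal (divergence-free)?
No, ∇·F = x - 3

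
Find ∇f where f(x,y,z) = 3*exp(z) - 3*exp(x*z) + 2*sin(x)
(-3*z*exp(x*z) + 2*cos(x), 0, -3*x*exp(x*z) + 3*exp(z))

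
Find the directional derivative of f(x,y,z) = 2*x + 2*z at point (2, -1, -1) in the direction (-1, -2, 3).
2*sqrt(14)/7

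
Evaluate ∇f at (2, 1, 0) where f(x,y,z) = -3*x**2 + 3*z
(-12, 0, 3)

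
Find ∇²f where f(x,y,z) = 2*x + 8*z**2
16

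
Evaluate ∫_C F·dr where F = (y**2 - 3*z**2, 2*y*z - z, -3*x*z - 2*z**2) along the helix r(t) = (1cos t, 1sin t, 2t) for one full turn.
2*pi*(-64*pi**2 - 72*pi - 3)/3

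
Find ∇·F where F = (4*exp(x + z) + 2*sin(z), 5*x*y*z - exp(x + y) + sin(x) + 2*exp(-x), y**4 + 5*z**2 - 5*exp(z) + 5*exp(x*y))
5*x*z + 10*z - 5*exp(z) - exp(x + y) + 4*exp(x + z)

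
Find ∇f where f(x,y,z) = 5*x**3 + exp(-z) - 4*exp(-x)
(15*x**2 + 4*exp(-x), 0, -exp(-z))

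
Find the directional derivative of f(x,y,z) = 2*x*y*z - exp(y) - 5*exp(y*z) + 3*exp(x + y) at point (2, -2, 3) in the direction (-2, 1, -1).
sqrt(6)*(-exp(4) - 25 + 41*exp(6))*exp(-6)/6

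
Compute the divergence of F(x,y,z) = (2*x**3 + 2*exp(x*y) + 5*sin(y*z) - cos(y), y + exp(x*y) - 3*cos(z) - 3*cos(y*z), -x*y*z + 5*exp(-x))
6*x**2 - x*y + x*exp(x*y) + 2*y*exp(x*y) + 3*z*sin(y*z) + 1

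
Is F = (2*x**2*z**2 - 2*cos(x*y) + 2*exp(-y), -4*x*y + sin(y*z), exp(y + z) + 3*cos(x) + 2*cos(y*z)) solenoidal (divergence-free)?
No, ∇·F = 4*x*z**2 - 4*x + 2*y*sin(x*y) - 2*y*sin(y*z) + z*cos(y*z) + exp(y + z)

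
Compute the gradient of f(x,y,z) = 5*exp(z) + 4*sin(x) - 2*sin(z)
(4*cos(x), 0, 5*exp(z) - 2*cos(z))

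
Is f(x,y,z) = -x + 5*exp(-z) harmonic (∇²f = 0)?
No, ∇²f = 5*exp(-z)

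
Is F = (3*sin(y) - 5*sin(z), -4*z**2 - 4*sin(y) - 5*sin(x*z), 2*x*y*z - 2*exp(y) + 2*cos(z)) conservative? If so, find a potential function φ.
No, ∇×F = (2*x*z + 5*x*cos(x*z) + 8*z - 2*exp(y), -2*y*z - 5*cos(z), -5*z*cos(x*z) - 3*cos(y)) ≠ 0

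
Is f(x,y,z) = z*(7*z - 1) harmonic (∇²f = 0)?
No, ∇²f = 14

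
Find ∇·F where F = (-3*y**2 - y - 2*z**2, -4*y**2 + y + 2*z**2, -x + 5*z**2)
-8*y + 10*z + 1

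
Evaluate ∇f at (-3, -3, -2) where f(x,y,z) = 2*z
(0, 0, 2)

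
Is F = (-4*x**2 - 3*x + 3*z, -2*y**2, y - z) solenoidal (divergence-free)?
No, ∇·F = -8*x - 4*y - 4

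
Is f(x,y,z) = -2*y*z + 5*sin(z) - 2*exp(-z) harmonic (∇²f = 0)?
No, ∇²f = -5*sin(z) - 2*exp(-z)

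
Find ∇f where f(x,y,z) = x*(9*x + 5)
(18*x + 5, 0, 0)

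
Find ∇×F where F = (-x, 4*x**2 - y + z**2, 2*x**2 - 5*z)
(-2*z, -4*x, 8*x)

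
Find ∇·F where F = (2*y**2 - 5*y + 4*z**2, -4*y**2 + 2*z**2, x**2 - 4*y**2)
-8*y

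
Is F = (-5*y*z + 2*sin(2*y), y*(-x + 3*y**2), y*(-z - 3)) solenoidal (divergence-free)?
No, ∇·F = -x + 9*y**2 - y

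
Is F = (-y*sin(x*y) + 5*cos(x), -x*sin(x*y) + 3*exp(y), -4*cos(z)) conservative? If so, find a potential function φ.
Yes, F is conservative. φ = 3*exp(y) + 5*sin(x) - 4*sin(z) + cos(x*y)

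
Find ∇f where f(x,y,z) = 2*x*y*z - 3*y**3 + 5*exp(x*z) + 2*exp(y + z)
(z*(2*y + 5*exp(x*z)), 2*x*z - 9*y**2 + 2*exp(y + z), 2*x*y + 5*x*exp(x*z) + 2*exp(y + z))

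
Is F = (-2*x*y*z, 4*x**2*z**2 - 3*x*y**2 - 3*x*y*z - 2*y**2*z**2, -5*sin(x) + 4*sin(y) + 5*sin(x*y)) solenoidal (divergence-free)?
No, ∇·F = -6*x*y - 3*x*z - 4*y*z**2 - 2*y*z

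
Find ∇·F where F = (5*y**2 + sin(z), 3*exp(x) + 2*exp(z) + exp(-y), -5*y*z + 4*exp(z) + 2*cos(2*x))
-5*y + 4*exp(z) - exp(-y)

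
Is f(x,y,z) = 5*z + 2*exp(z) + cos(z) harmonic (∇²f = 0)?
No, ∇²f = 2*exp(z) - cos(z)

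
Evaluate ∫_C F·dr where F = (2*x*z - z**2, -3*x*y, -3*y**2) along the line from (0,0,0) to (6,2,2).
8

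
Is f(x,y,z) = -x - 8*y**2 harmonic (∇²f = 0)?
No, ∇²f = -16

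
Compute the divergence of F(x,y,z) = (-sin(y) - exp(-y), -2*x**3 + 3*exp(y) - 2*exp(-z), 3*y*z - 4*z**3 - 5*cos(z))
3*y - 12*z**2 + 3*exp(y) + 5*sin(z)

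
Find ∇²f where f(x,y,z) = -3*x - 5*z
0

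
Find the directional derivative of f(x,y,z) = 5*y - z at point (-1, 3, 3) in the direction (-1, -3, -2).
-13*sqrt(14)/14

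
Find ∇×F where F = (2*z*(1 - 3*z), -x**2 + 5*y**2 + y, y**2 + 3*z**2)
(2*y, 2 - 12*z, -2*x)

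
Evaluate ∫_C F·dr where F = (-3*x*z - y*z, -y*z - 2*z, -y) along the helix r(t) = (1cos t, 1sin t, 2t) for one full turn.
2*pi*(-1 + pi)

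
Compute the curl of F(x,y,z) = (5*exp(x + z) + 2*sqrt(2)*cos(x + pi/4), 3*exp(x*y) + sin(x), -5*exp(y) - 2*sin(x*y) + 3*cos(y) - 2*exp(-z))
(-2*x*cos(x*y) - 5*exp(y) - 3*sin(y), 2*y*cos(x*y) + 5*exp(x + z), 3*y*exp(x*y) + cos(x))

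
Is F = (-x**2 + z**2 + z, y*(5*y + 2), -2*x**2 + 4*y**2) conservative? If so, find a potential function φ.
No, ∇×F = (8*y, 4*x + 2*z + 1, 0) ≠ 0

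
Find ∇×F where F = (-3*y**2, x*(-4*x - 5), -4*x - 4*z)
(0, 4, -8*x + 6*y - 5)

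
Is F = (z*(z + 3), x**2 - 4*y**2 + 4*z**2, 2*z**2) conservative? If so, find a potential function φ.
No, ∇×F = (-8*z, 2*z + 3, 2*x) ≠ 0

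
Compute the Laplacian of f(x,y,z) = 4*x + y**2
2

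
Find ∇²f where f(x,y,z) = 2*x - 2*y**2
-4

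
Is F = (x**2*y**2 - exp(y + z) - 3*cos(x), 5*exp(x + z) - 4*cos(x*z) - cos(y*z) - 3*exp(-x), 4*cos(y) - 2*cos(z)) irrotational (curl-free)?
No, ∇×F = (-4*x*sin(x*z) - y*sin(y*z) - 5*exp(x + z) - 4*sin(y), -exp(y + z), ((-2*x**2*y + 4*z*sin(x*z) + 5*exp(x + z) + exp(y + z))*exp(x) + 3)*exp(-x))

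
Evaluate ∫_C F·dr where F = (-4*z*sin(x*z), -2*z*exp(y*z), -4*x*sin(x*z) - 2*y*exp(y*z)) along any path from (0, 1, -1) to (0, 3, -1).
-(2 - 2*exp(2))*exp(-3)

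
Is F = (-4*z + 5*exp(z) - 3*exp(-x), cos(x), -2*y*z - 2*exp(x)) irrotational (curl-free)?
No, ∇×F = (-2*z, 2*exp(x) + 5*exp(z) - 4, -sin(x))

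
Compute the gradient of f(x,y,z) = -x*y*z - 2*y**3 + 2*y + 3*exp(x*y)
(y*(-z + 3*exp(x*y)), -x*z + 3*x*exp(x*y) - 6*y**2 + 2, -x*y)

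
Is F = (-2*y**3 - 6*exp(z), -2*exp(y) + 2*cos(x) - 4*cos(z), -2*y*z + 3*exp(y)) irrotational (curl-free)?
No, ∇×F = (-2*z + 3*exp(y) - 4*sin(z), -6*exp(z), 6*y**2 - 2*sin(x))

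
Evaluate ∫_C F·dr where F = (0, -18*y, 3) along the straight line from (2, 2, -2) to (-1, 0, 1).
45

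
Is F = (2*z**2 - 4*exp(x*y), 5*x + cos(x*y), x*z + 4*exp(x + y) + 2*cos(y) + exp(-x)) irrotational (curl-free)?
No, ∇×F = (4*exp(x + y) - 2*sin(y), 3*z - 4*exp(x + y) + exp(-x), 4*x*exp(x*y) - y*sin(x*y) + 5)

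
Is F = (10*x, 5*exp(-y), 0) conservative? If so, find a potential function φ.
Yes, F is conservative. φ = 5*x**2 - 5*exp(-y)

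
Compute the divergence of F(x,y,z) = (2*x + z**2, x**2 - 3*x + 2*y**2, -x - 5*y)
4*y + 2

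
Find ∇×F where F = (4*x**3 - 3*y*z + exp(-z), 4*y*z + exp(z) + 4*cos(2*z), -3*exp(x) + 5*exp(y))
(-4*y + 5*exp(y) - exp(z) + 8*sin(2*z), -3*y + 3*exp(x) - exp(-z), 3*z)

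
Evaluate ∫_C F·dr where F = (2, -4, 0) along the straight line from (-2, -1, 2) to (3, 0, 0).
6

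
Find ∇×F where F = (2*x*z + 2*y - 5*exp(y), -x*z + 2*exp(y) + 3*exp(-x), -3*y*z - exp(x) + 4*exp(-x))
(x - 3*z, 2*x + exp(x) + 4*exp(-x), -z + 5*exp(y) - 2 - 3*exp(-x))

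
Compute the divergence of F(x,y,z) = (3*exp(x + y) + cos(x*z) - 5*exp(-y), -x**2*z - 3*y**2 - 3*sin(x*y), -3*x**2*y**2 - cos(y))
-3*x*cos(x*y) - 6*y - z*sin(x*z) + 3*exp(x + y)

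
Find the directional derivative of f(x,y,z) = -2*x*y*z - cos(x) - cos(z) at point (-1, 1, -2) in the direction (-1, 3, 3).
sqrt(19)*(-10 - 3*sin(2) + sin(1))/19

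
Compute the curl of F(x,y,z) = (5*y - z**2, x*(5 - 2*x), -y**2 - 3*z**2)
(-2*y, -2*z, -4*x)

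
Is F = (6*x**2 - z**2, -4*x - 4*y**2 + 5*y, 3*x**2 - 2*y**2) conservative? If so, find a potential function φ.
No, ∇×F = (-4*y, -6*x - 2*z, -4) ≠ 0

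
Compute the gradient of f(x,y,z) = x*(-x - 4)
(-2*x - 4, 0, 0)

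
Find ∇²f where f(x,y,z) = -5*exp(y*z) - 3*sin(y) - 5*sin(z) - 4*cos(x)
-5*y**2*exp(y*z) - 5*z**2*exp(y*z) + 3*sin(y) + 5*sin(z) + 4*cos(x)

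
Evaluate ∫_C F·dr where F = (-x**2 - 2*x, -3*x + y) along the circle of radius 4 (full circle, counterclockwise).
-48*pi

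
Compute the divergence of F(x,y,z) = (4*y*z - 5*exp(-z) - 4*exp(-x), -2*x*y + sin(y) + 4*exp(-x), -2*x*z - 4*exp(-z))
-4*x + cos(y) + 4*exp(-z) + 4*exp(-x)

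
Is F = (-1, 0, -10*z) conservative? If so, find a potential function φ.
Yes, F is conservative. φ = -x - 5*z**2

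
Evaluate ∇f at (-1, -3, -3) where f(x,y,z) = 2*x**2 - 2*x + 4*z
(-6, 0, 4)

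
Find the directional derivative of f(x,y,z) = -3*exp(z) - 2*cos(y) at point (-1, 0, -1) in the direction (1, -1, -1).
sqrt(3)*exp(-1)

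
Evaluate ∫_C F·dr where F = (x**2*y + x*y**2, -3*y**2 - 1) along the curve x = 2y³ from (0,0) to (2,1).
19/10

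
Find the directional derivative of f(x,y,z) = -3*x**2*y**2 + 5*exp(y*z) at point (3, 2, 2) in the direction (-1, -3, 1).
sqrt(11)*(36 - 20*exp(4)/11)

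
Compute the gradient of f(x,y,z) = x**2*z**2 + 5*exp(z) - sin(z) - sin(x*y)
(2*x*z**2 - y*cos(x*y), -x*cos(x*y), 2*x**2*z + 5*exp(z) - cos(z))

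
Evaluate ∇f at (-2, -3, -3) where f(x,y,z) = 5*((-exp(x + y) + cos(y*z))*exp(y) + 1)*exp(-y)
(-5*exp(-5), -5*exp(3) - 5*exp(-5) + 15*sin(9), 15*sin(9))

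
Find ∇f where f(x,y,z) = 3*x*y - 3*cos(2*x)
(3*y + 6*sin(2*x), 3*x, 0)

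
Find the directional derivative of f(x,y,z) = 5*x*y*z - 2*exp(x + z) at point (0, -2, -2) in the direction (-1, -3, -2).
sqrt(14)*(3 - 10*exp(2))*exp(-2)/7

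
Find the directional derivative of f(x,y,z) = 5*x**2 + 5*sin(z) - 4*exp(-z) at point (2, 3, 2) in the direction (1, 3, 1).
sqrt(11)*(5*exp(2)*cos(2) + 4 + 20*exp(2))*exp(-2)/11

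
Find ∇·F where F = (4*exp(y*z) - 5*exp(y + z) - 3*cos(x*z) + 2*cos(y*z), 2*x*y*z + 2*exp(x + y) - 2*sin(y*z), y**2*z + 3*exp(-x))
2*x*z + y**2 + 3*z*sin(x*z) - 2*z*cos(y*z) + 2*exp(x + y)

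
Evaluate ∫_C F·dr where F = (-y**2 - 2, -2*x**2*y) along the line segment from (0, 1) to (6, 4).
-288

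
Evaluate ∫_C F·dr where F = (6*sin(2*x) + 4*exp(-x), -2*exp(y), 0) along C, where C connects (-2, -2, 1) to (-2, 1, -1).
2*(1 - exp(3))*exp(-2)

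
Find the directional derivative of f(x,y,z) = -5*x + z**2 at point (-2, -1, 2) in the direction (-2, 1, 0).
2*sqrt(5)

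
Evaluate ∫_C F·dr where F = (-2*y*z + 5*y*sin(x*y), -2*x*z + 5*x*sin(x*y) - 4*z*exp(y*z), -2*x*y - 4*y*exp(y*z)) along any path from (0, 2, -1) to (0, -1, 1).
4*(1 - E)*exp(-2)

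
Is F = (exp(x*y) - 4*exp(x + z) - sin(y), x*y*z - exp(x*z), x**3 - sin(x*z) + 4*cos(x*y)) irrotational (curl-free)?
No, ∇×F = (x*(-y + exp(x*z) - 4*sin(x*y)), -3*x**2 + 4*y*sin(x*y) + z*cos(x*z) - 4*exp(x + z), -x*exp(x*y) + y*z - z*exp(x*z) + cos(y))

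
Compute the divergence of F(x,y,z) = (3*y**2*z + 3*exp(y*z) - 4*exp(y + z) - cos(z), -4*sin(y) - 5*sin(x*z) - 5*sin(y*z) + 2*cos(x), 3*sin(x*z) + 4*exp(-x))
3*x*cos(x*z) - 5*z*cos(y*z) - 4*cos(y)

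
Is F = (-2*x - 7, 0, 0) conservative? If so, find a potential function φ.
Yes, F is conservative. φ = x*(-x - 7)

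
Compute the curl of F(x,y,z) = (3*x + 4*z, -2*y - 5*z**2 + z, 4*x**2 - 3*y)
(10*z - 4, 4 - 8*x, 0)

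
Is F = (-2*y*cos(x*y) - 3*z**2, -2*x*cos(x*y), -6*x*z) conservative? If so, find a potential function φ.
Yes, F is conservative. φ = -3*x*z**2 - 2*sin(x*y)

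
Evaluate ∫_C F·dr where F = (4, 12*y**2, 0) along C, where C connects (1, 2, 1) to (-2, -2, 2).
-76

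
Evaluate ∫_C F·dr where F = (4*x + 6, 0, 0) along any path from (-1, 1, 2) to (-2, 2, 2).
0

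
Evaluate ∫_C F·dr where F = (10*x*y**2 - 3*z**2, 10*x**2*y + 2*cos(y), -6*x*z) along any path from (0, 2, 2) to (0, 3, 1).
-2*sin(2) + 2*sin(3)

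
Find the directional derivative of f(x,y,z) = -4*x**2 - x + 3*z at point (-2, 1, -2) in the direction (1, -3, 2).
3*sqrt(14)/2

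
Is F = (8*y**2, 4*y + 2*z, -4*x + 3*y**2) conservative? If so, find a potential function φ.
No, ∇×F = (6*y - 2, 4, -16*y) ≠ 0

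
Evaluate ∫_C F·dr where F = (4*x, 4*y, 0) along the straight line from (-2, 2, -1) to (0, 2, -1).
-8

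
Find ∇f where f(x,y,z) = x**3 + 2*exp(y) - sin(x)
(3*x**2 - cos(x), 2*exp(y), 0)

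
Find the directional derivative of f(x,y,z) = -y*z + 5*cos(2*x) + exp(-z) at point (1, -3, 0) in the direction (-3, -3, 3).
2*sqrt(3)*(1 + 5*sin(2))/3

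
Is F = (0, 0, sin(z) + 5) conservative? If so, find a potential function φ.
Yes, F is conservative. φ = 5*z - cos(z)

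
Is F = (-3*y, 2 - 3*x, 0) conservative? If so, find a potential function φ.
Yes, F is conservative. φ = y*(2 - 3*x)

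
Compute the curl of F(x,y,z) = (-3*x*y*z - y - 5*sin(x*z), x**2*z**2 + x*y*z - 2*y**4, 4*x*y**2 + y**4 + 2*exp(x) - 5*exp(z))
(-2*x**2*z + 7*x*y + 4*y**3, -3*x*y - 5*x*cos(x*z) - 4*y**2 - 2*exp(x), 2*x*z**2 + 3*x*z + y*z + 1)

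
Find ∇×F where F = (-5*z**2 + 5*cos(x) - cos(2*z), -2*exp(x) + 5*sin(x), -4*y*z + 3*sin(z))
(-4*z, -10*z + 2*sin(2*z), -2*exp(x) + 5*cos(x))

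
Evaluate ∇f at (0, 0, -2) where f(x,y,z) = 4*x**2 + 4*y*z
(0, -8, 0)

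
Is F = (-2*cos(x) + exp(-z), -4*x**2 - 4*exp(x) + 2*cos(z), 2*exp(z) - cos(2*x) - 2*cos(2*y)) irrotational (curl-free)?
No, ∇×F = (4*sin(2*y) + 2*sin(z), -2*sin(2*x) - exp(-z), -8*x - 4*exp(x))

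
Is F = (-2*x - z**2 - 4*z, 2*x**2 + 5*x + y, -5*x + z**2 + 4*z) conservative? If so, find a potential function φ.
No, ∇×F = (0, 1 - 2*z, 4*x + 5) ≠ 0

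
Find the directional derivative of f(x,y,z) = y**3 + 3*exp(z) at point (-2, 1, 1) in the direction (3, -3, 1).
3*sqrt(19)*(-3 + E)/19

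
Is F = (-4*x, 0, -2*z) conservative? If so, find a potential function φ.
Yes, F is conservative. φ = -2*x**2 - z**2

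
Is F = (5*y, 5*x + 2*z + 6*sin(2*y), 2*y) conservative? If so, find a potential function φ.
Yes, F is conservative. φ = 5*x*y + 2*y*z - 3*cos(2*y)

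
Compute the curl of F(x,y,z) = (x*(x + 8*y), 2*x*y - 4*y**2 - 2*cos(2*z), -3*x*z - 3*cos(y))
(3*sin(y) - 4*sin(2*z), 3*z, -8*x + 2*y)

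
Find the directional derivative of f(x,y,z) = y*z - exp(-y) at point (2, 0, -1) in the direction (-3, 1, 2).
0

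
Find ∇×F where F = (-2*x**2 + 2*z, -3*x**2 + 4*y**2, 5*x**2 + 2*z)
(0, 2 - 10*x, -6*x)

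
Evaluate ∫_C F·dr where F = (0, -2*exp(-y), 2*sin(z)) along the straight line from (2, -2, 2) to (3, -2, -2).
0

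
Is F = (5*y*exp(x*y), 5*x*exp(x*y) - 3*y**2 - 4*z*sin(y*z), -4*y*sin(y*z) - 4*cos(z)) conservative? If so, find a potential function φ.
Yes, F is conservative. φ = -y**3 + 5*exp(x*y) - 4*sin(z) + 4*cos(y*z)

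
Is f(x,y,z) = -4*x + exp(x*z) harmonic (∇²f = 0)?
No, ∇²f = (x**2 + z**2)*exp(x*z)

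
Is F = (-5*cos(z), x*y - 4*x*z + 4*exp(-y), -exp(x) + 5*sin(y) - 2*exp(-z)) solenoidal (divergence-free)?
No, ∇·F = x + 2*exp(-z) - 4*exp(-y)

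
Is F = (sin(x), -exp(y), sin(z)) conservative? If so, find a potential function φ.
Yes, F is conservative. φ = -exp(y) - cos(x) - cos(z)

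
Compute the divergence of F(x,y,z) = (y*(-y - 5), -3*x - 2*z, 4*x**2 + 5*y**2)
0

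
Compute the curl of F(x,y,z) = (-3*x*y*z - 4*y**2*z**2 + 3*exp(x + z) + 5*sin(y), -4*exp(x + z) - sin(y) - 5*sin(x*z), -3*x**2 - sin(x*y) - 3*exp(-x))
(-x*cos(x*y) + 5*x*cos(x*z) + 4*exp(x + z), -3*x*y + 6*x - 8*y**2*z + y*cos(x*y) + 3*exp(x + z) - 3*exp(-x), 3*x*z + 8*y*z**2 - 5*z*cos(x*z) - 4*exp(x + z) - 5*cos(y))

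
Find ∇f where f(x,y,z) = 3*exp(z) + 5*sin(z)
(0, 0, 3*exp(z) + 5*cos(z))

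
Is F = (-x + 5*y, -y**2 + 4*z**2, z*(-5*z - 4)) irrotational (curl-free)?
No, ∇×F = (-8*z, 0, -5)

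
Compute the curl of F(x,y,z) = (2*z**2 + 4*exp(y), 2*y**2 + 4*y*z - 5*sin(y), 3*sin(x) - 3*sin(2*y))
(-4*y - 6*cos(2*y), 4*z - 3*cos(x), -4*exp(y))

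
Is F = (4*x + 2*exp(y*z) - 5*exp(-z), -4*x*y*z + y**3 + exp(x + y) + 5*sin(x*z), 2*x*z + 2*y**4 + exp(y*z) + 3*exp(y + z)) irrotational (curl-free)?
No, ∇×F = (4*x*y - 5*x*cos(x*z) + 8*y**3 + z*exp(y*z) + 3*exp(y + z), 2*y*exp(y*z) - 2*z + 5*exp(-z), -4*y*z - 2*z*exp(y*z) + 5*z*cos(x*z) + exp(x + y))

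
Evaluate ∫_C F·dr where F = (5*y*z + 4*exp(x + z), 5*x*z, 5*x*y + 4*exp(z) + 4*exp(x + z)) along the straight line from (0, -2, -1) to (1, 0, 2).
4*(-2 + (1 + E)*exp(3))*exp(-1)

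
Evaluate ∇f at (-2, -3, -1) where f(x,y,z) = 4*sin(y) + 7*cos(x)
(7*sin(2), 4*cos(3), 0)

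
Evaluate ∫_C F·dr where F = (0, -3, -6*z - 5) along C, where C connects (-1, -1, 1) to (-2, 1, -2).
0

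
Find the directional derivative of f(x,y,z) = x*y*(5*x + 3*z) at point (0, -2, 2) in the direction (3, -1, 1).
-36*sqrt(11)/11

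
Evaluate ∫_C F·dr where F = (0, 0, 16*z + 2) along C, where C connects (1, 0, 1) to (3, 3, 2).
26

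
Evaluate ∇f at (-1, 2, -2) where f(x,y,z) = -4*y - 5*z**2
(0, -4, 20)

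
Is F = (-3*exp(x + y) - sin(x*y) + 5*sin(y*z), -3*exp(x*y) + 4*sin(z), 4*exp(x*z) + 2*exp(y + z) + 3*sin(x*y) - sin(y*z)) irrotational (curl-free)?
No, ∇×F = (3*x*cos(x*y) - z*cos(y*z) + 2*exp(y + z) - 4*cos(z), -3*y*cos(x*y) + 5*y*cos(y*z) - 4*z*exp(x*z), x*cos(x*y) - 3*y*exp(x*y) - 5*z*cos(y*z) + 3*exp(x + y))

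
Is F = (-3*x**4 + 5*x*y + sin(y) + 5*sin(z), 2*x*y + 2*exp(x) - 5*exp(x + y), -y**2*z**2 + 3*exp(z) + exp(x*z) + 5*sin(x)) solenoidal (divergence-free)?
No, ∇·F = -12*x**3 + x*exp(x*z) + 2*x - 2*y**2*z + 5*y + 3*exp(z) - 5*exp(x + y)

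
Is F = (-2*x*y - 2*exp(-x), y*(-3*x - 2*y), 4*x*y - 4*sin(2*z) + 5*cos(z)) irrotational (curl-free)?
No, ∇×F = (4*x, -4*y, 2*x - 3*y)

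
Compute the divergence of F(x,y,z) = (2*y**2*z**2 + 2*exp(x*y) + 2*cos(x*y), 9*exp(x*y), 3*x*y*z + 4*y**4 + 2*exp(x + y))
3*x*y + 9*x*exp(x*y) + 2*y*exp(x*y) - 2*y*sin(x*y)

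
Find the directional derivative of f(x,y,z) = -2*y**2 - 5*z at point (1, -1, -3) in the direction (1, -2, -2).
2/3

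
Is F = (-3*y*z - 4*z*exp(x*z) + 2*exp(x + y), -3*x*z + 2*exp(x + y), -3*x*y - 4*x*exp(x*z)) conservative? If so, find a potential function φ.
Yes, F is conservative. φ = -3*x*y*z - 4*exp(x*z) + 2*exp(x + y)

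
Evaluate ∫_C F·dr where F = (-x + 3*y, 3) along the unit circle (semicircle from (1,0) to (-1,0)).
-3*pi/2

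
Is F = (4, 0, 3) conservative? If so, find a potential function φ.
Yes, F is conservative. φ = 4*x + 3*z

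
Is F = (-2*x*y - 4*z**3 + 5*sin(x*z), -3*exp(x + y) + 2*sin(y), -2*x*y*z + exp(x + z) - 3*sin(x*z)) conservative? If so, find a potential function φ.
No, ∇×F = (-2*x*z, 5*x*cos(x*z) + 2*y*z - 12*z**2 + 3*z*cos(x*z) - exp(x + z), 2*x - 3*exp(x + y)) ≠ 0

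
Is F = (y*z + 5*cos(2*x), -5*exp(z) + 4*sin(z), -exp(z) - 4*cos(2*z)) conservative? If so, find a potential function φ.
No, ∇×F = (5*exp(z) - 4*cos(z), y, -z) ≠ 0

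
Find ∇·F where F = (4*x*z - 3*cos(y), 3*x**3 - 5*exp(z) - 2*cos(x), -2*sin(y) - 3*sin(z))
4*z - 3*cos(z)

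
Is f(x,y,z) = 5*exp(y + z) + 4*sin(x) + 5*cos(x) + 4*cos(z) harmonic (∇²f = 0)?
No, ∇²f = 10*exp(y + z) - 4*sin(x) - 5*cos(x) - 4*cos(z)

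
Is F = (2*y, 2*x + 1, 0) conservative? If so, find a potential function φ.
Yes, F is conservative. φ = y*(2*x + 1)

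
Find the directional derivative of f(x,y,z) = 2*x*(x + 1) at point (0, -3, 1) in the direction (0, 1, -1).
0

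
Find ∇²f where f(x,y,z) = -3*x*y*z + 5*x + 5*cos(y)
-5*cos(y)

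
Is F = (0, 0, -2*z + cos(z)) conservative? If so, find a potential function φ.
Yes, F is conservative. φ = -z**2 + sin(z)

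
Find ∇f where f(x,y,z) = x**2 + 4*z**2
(2*x, 0, 8*z)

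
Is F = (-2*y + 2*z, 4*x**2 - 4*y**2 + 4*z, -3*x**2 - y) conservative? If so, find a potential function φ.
No, ∇×F = (-5, 6*x + 2, 8*x + 2) ≠ 0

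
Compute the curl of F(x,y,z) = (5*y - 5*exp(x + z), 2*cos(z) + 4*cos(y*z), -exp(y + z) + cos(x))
(4*y*sin(y*z) - exp(y + z) + 2*sin(z), -5*exp(x + z) + sin(x), -5)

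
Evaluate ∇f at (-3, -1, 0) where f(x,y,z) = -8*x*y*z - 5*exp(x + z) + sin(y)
(-5*exp(-3), cos(1), -24 - 5*exp(-3))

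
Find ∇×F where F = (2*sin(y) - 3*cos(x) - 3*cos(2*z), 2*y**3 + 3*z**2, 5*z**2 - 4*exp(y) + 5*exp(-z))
(-6*z - 4*exp(y), 6*sin(2*z), -2*cos(y))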